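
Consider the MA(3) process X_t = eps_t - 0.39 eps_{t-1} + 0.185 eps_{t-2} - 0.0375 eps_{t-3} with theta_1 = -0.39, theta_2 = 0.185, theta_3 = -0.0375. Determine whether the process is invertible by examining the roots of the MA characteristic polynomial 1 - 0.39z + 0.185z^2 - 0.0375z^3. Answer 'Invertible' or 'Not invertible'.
\text{Invertible}

The MA(q) characteristic polynomial is P(z) = 1 - 0.39z + 0.185z^2 - 0.0375z^3.
Invertibility requires all roots to lie outside the unit circle, i.e. |z| > 1 for every root.
Degree 3: look for a simple real root z0 first, then factor out (1 - z/z0) and solve the remaining quadratic.
Testing z0 = 4: P(4) = 1 + (-0.39)(4) + (0.185)(4)^2 + (-0.0375)(4)^3
  = 1 + (-1.56) + (2.96) + (-2.4) = 0.  So z_0 = 4 is a root, |z_0| = 4.
Divide out the factor (1 - 0.25 z) = (1 - z/z0) (since 1/z0 = 0.25):
  P(z) = (1 - 0.25 z)(1 + (-0.14) z + (0.15) z^2)
  [check: z-coef -0.14 - (0.25) = -0.39; z^2-coef 0.15 - (0.25)(-0.14) = 0.185; z^3-coef -(0.25)(0.15) = -0.0375.]
Remaining roots from the quadratic factor 1 + (-0.14) z + (0.15) z^2:
  Set 1 + (-0.14) z + (0.15) z^2 = 0, i.e. a z^2 + b z + c = 0 with a = 0.15, b = -0.14, c = 1.
  Discriminant D = b^2 - 4ac = (-0.14)^2 - 4*(0.15)*1 = 0.0196 - (0.6) = -0.5804.
  D < 0, so the roots are the complex-conjugate pair z = (-b +/- i sqrt(-D)) / (2a) = 0.4667 +/- 2.5395i.
  For a conjugate pair |z|^2 = z * conj(z) = (product of roots) = c/a = 1/(0.15) = 6.666667, so |z| = sqrt(6.666667) = 2.582 for both roots.
Moduli of all roots: 4.0000, 2.5820, 2.5820.
All moduli strictly greater than 1? Yes.
Verdict: Invertible.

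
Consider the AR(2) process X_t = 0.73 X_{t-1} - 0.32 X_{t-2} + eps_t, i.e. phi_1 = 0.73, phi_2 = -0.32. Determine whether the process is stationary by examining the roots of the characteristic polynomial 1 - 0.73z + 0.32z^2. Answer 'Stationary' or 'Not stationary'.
\text{Stationary}

The AR(p) characteristic polynomial is P(z) = 1 - 0.73z + 0.32z^2.
Stationarity requires all roots to lie outside the unit circle, i.e. |z| > 1 for every root.
Set 1 + (-0.73) z + (0.32) z^2 = 0, i.e. a z^2 + b z + c = 0 with a = 0.32, b = -0.73, c = 1.
Discriminant D = b^2 - 4ac = (-0.73)^2 - 4*(0.32)*1 = 0.5329 - (1.28) = -0.7471.
D < 0, so the roots are the complex-conjugate pair z = (-b +/- i sqrt(-D)) / (2a) = 1.1406 +/- 1.3505i.
For a conjugate pair |z|^2 = z * conj(z) = (product of roots) = c/a = 1/(0.32) = 3.125, so |z| = sqrt(3.125) = 1.7678 for both roots.
Moduli of all roots: 1.7678, 1.7678.
All moduli strictly greater than 1? Yes.
Verdict: Stationary.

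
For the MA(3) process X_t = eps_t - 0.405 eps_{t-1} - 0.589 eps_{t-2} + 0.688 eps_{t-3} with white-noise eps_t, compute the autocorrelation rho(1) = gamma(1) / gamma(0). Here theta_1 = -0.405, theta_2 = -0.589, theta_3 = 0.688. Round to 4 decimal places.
\rho(1) = -0.2881

For an MA(q) process with theta_0 = 1, the autocovariance is
  gamma(k) = sigma^2 * sum_{i=0..q-k} theta_i * theta_{i+k},
and rho(k) = gamma(k) / gamma(0). Sigma^2 cancels.
  numerator   = (1)*(-0.405) + (-0.405)*(-0.589) + (-0.589)*(0.688) = -0.571687.
  denominator = (1)^2 + (-0.405)^2 + (-0.589)^2 + (0.688)^2 = 1.98429.
  rho(1) = -0.571687 / 1.98429 = -0.2881.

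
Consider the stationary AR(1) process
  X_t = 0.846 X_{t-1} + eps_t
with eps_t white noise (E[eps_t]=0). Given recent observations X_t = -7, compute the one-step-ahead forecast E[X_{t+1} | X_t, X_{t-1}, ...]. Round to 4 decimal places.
E[X_{t+1} \mid \mathcal F_t] = -5.9220

For an AR(p) model X_t = c + sum_i phi_i X_{t-i} + eps_t, the
one-step-ahead conditional mean is
  E[X_{t+1} | X_t, ...] = c + sum_i phi_i X_{t+1-i}.
Substitute known values:
  E[X_{t+1} | ...] = (0.846) * (-7)
                   = -5.9220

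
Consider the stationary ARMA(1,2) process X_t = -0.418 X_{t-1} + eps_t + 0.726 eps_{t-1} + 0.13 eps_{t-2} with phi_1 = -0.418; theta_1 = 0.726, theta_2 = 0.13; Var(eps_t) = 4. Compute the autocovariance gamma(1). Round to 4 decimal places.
\gamma(1) = 1.2335

Multiply the model equation by X_{t-k} and take expectations. With theta_0 = psi_0 = 1 and psi_j the MA(infinity) weights, this gives
  gamma(k) - sum_i phi_i gamma(k-i) = c_k,
  c_k = sigma^2 * sum_{j=k..q} theta_j psi_{j-k}   (c_k = 0 for k > q),
using gamma(-m) = gamma(m).
psi-weights needed (psi_j = theta_j + sum_i phi_i psi_{j-i}):
  psi_1 = theta_1 + phi_1 = 0.726 + (-0.418) = 0.308
  psi_2 = theta_2 + phi_1 psi_1 = 0.13 + (-0.418)(0.308) = 0.001256
Right-hand sides:
  c_0 = sigma^2 (1 + theta_1 psi_1 + theta_2 psi_2) = 4 * (1 + (0.726)(0.308) + (0.13)(0.001256)) = 4 * 1.223771 = 4.895085
  c_1 = sigma^2 (theta_1 + theta_2 psi_1) = 4 * (0.726 + (0.13)(0.308)) = 3.06416
  c_2 = sigma^2 theta_2 = 4 * (0.13) = 0.52
Equations for k = 0 and k = 1 (AR order 1):
  gamma(0) = phi_1 gamma(1) + c_0
  gamma(1) = phi_1 gamma(0) + c_1
Substituting the second into the first: gamma(0) (1 - phi_1^2) = c_0 + phi_1 c_1, so
  gamma(0) = (c_0 + phi_1 c_1) / (1 - phi_1^2) = (4.895085 + (-0.418)(3.06416)) / (1 - (-0.418)^2) = 3.614266 / 0.825276 = 4.379464.
  gamma(1) = phi_1 gamma(0) + c_1 = (-0.418)(4.379464) + (3.06416) = 1.233544.
Therefore gamma(1) = 1.2335 (to 4 decimal places).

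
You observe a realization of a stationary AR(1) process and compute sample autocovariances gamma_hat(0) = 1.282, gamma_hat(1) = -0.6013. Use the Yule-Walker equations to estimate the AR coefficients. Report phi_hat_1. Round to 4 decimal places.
\hat\phi_{1} = -0.4690

The Yule-Walker equations for an AR(p) process read, in matrix form,
  Gamma_p phi = r_p,   with   (Gamma_p)_{ij} = gamma(|i - j|),
                       (r_p)_i = gamma(i),   i,j = 1..p.
Substitute the sample gammas (Toeplitz matrix and right-hand side of size 1):
  Gamma_p = [[1.282]]
  r_p     = [-0.6013]
With p = 1 this is the single equation gamma(0) phi_1 = gamma(1):
  phi_hat_1 = gamma(1) / gamma(0) = -0.6013 / 1.282 = -0.4690.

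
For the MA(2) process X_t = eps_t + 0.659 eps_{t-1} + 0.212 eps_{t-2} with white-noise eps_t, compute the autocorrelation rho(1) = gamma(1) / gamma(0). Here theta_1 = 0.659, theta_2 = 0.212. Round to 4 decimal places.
\rho(1) = 0.5400

For an MA(q) process with theta_0 = 1, the autocovariance is
  gamma(k) = sigma^2 * sum_{i=0..q-k} theta_i * theta_{i+k},
and rho(k) = gamma(k) / gamma(0). Sigma^2 cancels.
  numerator   = (1)*(0.659) + (0.659)*(0.212) = 0.798708.
  denominator = (1)^2 + (0.659)^2 + (0.212)^2 = 1.479225.
  rho(1) = 0.798708 / 1.479225 = 0.5400.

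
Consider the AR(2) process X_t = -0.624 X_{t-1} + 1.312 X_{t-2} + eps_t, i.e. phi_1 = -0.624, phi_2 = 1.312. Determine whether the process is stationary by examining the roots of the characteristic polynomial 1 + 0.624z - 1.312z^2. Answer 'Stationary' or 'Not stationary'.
\text{Not stationary}

The AR(p) characteristic polynomial is P(z) = 1 + 0.624z - 1.312z^2.
Stationarity requires all roots to lie outside the unit circle, i.e. |z| > 1 for every root.
Set 1 + (0.624) z + (-1.312) z^2 = 0, i.e. a z^2 + b z + c = 0 with a = -1.312, b = 0.624, c = 1.
Discriminant D = b^2 - 4ac = (0.624)^2 - 4*(-1.312)*1 = 0.389376 - (-5.248) = 5.637376.
D >= 0, so the roots are real: z = (-b +/- sqrt(D)) / (2a) = (-0.624 +/- 2.374316) / (-2.624).
  z_1 = (-0.624 + 2.374316) / (-2.624) = -0.667,   |z_1| = 0.667.
  z_2 = (-0.624 - 2.374316) / (-2.624) = 1.1427,   |z_2| = 1.1427.
Moduli of all roots: 0.6670, 1.1427.
All moduli strictly greater than 1? No.
Verdict: Not stationary.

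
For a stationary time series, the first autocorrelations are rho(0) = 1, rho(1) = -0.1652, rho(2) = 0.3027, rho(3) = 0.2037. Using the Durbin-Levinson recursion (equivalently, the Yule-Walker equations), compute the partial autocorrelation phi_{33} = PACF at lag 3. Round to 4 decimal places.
\phi_{33} = 0.3200

The PACF at lag k is phi_{kk}, the last component of the solution
to the Yule-Walker system G_k phi = r_k where
  (G_k)_{ij} = rho(|i - j|), (r_k)_i = rho(i), i,j = 1..k.
Equivalently, Durbin-Levinson gives phi_{kk} iteratively:
  phi_{11} = rho(1)
  phi_{kk} = [rho(k) - sum_{j=1..k-1} phi_{k-1,j} rho(k-j)]
            / [1 - sum_{j=1..k-1} phi_{k-1,j} rho(j)],
  phi_{k,j} = phi_{k-1,j} - phi_{kk} phi_{k-1,k-j},  j = 1..k-1.
Step k = 1:
  phi_11 = rho(1) = -0.1652.
Step k = 2:
  phi_22 = [rho(2) - phi_11 rho(1)] / [1 - phi_11 rho(1)] = [0.3027 - (-0.1652)(-0.1652)] / [1 - (-0.1652)(-0.1652)]
         = 0.27540896 / 0.97270896 = 0.283136.
  Update: phi_21 = phi_11 - phi_22 phi_11 = -0.1652 - (0.283136)(-0.1652) = -0.118426.
Step k = 3:
  phi_33 = [rho(3) - phi_21 rho(2) - phi_22 rho(1)] / [1 - phi_21 rho(1) - phi_22 rho(2)]
    numerator   = 0.2037 - (-0.118426)(0.3027) - (0.283136)(-0.1652) = 0.2863216
    denominator = 1 - (-0.118426)(-0.1652) - (0.283136)(0.3027) = 0.89473076
  phi_33 = 0.2863216 / 0.89473076 = 0.32.
Therefore phi_{33} = 0.3200.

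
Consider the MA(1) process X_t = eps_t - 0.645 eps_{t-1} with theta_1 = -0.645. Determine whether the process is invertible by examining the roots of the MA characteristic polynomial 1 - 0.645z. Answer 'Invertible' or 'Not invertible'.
\text{Invertible}

The MA(q) characteristic polynomial is P(z) = 1 - 0.645z.
Invertibility requires all roots to lie outside the unit circle, i.e. |z| > 1 for every root.
This is linear in z: 1 + (-0.645) z = 0  =>  z = -1/(-0.645) = 1.550388,  |z| = 1.550388.
Moduli of all roots: 1.5504.
All moduli strictly greater than 1? Yes.
Verdict: Invertible.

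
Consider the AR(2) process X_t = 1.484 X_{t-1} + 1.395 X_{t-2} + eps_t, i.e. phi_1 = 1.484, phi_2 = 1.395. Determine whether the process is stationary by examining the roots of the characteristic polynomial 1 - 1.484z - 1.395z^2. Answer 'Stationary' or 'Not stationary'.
\text{Not stationary}

The AR(p) characteristic polynomial is P(z) = 1 - 1.484z - 1.395z^2.
Stationarity requires all roots to lie outside the unit circle, i.e. |z| > 1 for every root.
Set 1 + (-1.484) z + (-1.395) z^2 = 0, i.e. a z^2 + b z + c = 0 with a = -1.395, b = -1.484, c = 1.
Discriminant D = b^2 - 4ac = (-1.484)^2 - 4*(-1.395)*1 = 2.202256 - (-5.58) = 7.782256.
D >= 0, so the roots are real: z = (-b +/- sqrt(D)) / (2a) = (1.484 +/- 2.78967) / (-2.79).
  z_1 = (1.484 + 2.78967) / (-2.79) = -1.5318,   |z_1| = 1.5318.
  z_2 = (1.484 - 2.78967) / (-2.79) = 0.468,   |z_2| = 0.468.
Moduli of all roots: 1.5318, 0.4680.
All moduli strictly greater than 1? No.
Verdict: Not stationary.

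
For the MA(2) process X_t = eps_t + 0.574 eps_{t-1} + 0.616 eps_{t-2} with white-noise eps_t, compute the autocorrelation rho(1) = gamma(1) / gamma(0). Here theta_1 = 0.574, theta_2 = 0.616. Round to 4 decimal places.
\rho(1) = 0.5428

For an MA(q) process with theta_0 = 1, the autocovariance is
  gamma(k) = sigma^2 * sum_{i=0..q-k} theta_i * theta_{i+k},
and rho(k) = gamma(k) / gamma(0). Sigma^2 cancels.
  numerator   = (1)*(0.574) + (0.574)*(0.616) = 0.927584.
  denominator = (1)^2 + (0.574)^2 + (0.616)^2 = 1.708932.
  rho(1) = 0.927584 / 1.708932 = 0.5428.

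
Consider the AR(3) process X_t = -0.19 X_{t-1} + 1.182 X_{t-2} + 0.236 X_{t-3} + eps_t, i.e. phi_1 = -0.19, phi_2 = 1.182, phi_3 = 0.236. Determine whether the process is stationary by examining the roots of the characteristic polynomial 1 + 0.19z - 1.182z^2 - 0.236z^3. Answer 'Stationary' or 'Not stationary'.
\text{Not stationary}

The AR(p) characteristic polynomial is P(z) = 1 + 0.19z - 1.182z^2 - 0.236z^3.
Stationarity requires all roots to lie outside the unit circle, i.e. |z| > 1 for every root.
Degree 3: look for a simple real root z0 first, then factor out (1 - z/z0) and solve the remaining quadratic.
Testing z0 = -5: P(-5) = 1 + (0.19)(-5) + (-1.182)(-5)^2 + (-0.236)(-5)^3
  = 1 + (-0.95) + (-29.55) + (29.5) = 0.  So z_0 = -5 is a root, |z_0| = 5.
Divide out the factor (1 + 0.2 z) = (1 - z/z0) (since 1/z0 = -0.2):
  P(z) = (1 + 0.2 z)(1 + (-0.01) z + (-1.18) z^2)
  [check: z-coef -0.01 - (-0.2) = 0.19; z^2-coef -1.18 - (-0.2)(-0.01) = -1.182; z^3-coef -(-0.2)(-1.18) = -0.236.]
Remaining roots from the quadratic factor 1 + (-0.01) z + (-1.18) z^2:
  Set 1 + (-0.01) z + (-1.18) z^2 = 0, i.e. a z^2 + b z + c = 0 with a = -1.18, b = -0.01, c = 1.
  Discriminant D = b^2 - 4ac = (-0.01)^2 - 4*(-1.18)*1 = 0.0001 - (-4.72) = 4.7201.
  D >= 0, so the roots are real: z = (-b +/- sqrt(D)) / (2a) = (0.01 +/- 2.172579) / (-2.36).
    z_1 = (0.01 + 2.172579) / (-2.36) = -0.9248,   |z_1| = 0.9248.
    z_2 = (0.01 - 2.172579) / (-2.36) = 0.9163,   |z_2| = 0.9163.
Moduli of all roots: 5.0000, 0.9248, 0.9163.
All moduli strictly greater than 1? No.
Verdict: Not stationary.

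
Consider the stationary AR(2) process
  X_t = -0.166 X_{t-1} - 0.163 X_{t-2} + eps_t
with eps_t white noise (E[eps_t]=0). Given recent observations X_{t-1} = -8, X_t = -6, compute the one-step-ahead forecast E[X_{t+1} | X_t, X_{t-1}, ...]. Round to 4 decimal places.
E[X_{t+1} \mid \mathcal F_t] = 2.3000

For an AR(p) model X_t = c + sum_i phi_i X_{t-i} + eps_t, the
one-step-ahead conditional mean is
  E[X_{t+1} | X_t, ...] = c + sum_i phi_i X_{t+1-i}.
Substitute known values:
  E[X_{t+1} | ...] = (-0.166) * (-6) + (-0.163) * (-8)
                   = 2.3000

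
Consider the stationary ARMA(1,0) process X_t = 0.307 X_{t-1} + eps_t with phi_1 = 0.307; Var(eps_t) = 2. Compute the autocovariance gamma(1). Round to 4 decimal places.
\gamma(1) = 0.6779

Multiply the model equation by X_{t-k} and take expectations. With theta_0 = psi_0 = 1 and psi_j the MA(infinity) weights, this gives
  gamma(k) - sum_i phi_i gamma(k-i) = c_k,
  c_k = sigma^2 * sum_{j=k..q} theta_j psi_{j-k}   (c_k = 0 for k > q),
using gamma(-m) = gamma(m).
Pure AR (q = 0): c_0 = sigma^2 = 2, c_k = 0 for k >= 1.
Equations for k = 0 and k = 1 (AR order 1):
  gamma(0) = phi_1 gamma(1) + c_0
  gamma(1) = phi_1 gamma(0) + c_1
Substituting the second into the first: gamma(0) (1 - phi_1^2) = c_0 + phi_1 c_1, so
  gamma(0) = c_0 / (1 - phi_1^2) = 2 / (1 - (0.307)^2) = 2 / 0.905751 = 2.208112.
  gamma(1) = phi_1 gamma(0) = (0.307)(2.208112) = 0.677891.
Therefore gamma(1) = 0.6779 (to 4 decimal places).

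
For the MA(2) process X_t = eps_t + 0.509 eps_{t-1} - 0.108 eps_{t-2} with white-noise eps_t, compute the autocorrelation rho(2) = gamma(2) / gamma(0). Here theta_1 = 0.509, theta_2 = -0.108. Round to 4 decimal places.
\rho(2) = -0.0850

For an MA(q) process with theta_0 = 1, the autocovariance is
  gamma(k) = sigma^2 * sum_{i=0..q-k} theta_i * theta_{i+k},
and rho(k) = gamma(k) / gamma(0). Sigma^2 cancels.
  numerator   = (1)*(-0.108) = -0.108.
  denominator = (1)^2 + (0.509)^2 + (-0.108)^2 = 1.270745.
  rho(2) = -0.108 / 1.270745 = -0.0850.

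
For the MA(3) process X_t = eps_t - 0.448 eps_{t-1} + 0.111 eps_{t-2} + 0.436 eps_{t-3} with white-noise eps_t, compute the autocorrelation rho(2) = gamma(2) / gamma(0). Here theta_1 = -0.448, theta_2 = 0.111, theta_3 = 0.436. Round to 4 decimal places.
\rho(2) = -0.0601

For an MA(q) process with theta_0 = 1, the autocovariance is
  gamma(k) = sigma^2 * sum_{i=0..q-k} theta_i * theta_{i+k},
and rho(k) = gamma(k) / gamma(0). Sigma^2 cancels.
  numerator   = (1)*(0.111) + (-0.448)*(0.436) = -0.084328.
  denominator = (1)^2 + (-0.448)^2 + (0.111)^2 + (0.436)^2 = 1.403121.
  rho(2) = -0.084328 / 1.403121 = -0.0601.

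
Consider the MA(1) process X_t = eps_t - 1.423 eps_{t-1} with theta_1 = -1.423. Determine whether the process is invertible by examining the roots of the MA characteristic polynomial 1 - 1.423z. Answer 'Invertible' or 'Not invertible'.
\text{Not invertible}

The MA(q) characteristic polynomial is P(z) = 1 - 1.423z.
Invertibility requires all roots to lie outside the unit circle, i.e. |z| > 1 for every root.
This is linear in z: 1 + (-1.423) z = 0  =>  z = -1/(-1.423) = 0.702741,  |z| = 0.702741.
Moduli of all roots: 0.7027.
All moduli strictly greater than 1? No.
Verdict: Not invertible.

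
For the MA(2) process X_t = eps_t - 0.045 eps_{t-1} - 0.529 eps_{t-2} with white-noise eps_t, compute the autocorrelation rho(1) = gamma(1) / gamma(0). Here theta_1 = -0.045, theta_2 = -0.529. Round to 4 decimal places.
\rho(1) = -0.0165

For an MA(q) process with theta_0 = 1, the autocovariance is
  gamma(k) = sigma^2 * sum_{i=0..q-k} theta_i * theta_{i+k},
and rho(k) = gamma(k) / gamma(0). Sigma^2 cancels.
  numerator   = (1)*(-0.045) + (-0.045)*(-0.529) = -0.021195.
  denominator = (1)^2 + (-0.045)^2 + (-0.529)^2 = 1.281866.
  rho(1) = -0.021195 / 1.281866 = -0.0165.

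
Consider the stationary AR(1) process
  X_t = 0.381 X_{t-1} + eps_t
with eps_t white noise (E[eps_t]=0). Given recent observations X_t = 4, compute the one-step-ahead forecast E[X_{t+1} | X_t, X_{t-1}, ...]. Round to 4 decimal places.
E[X_{t+1} \mid \mathcal F_t] = 1.5240

For an AR(p) model X_t = c + sum_i phi_i X_{t-i} + eps_t, the
one-step-ahead conditional mean is
  E[X_{t+1} | X_t, ...] = c + sum_i phi_i X_{t+1-i}.
Substitute known values:
  E[X_{t+1} | ...] = (0.381) * (4)
                   = 1.5240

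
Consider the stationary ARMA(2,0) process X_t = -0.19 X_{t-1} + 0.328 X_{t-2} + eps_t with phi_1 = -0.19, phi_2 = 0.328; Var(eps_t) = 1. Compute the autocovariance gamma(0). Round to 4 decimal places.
\gamma(0) = 1.2179

Multiply the model equation by X_{t-k} and take expectations. With theta_0 = psi_0 = 1 and psi_j the MA(infinity) weights, this gives
  gamma(k) - sum_i phi_i gamma(k-i) = c_k,
  c_k = sigma^2 * sum_{j=k..q} theta_j psi_{j-k}   (c_k = 0 for k > q),
using gamma(-m) = gamma(m).
Pure AR (q = 0): c_0 = sigma^2 = 1, c_k = 0 for k >= 1.
Equations for k = 0, 1, 2 (AR order 2, c_2 = 0):
  (E0) gamma(0) = phi_1 gamma(1) + phi_2 gamma(2) + c_0
  (E1) gamma(1) = phi_1 gamma(0) + phi_2 gamma(1) + c_1
  (E2) gamma(2) = phi_1 gamma(1) + phi_2 gamma(0)
From (E1): gamma(1) = A gamma(0) + B with
  A = phi_1 / (1 - phi_2) = -0.19 / 0.672 = -0.282738,   B = c_1 / (1 - phi_2) = 0 / 0.672 = 0.
Insert (E2) into (E0): gamma(0) (1 - phi_2^2) = phi_1 (1 + phi_2) gamma(1) + c_0.
  phi_1 (1 + phi_2) = (-0.19)(1.328) = -0.25232,   1 - phi_2^2 = 0.892416.
Replace gamma(1) by A gamma(0) + B and collect gamma(0):
  gamma(0) [0.892416 - (-0.25232)(-0.282738)] = c_0 = 1
  gamma(0) * 0.821076 = 1
  gamma(0) = 1 / 0.821076 = 1.217915.
Therefore gamma(0) = 1.2179 (to 4 decimal places).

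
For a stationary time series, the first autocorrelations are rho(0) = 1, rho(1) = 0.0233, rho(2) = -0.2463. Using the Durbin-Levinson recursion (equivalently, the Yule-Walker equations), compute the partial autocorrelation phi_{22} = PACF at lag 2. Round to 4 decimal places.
\phi_{22} = -0.2470

The PACF at lag k is phi_{kk}, the last component of the solution
to the Yule-Walker system G_k phi = r_k where
  (G_k)_{ij} = rho(|i - j|), (r_k)_i = rho(i), i,j = 1..k.
Equivalently, Durbin-Levinson gives phi_{kk} iteratively:
  phi_{11} = rho(1)
  phi_{kk} = [rho(k) - sum_{j=1..k-1} phi_{k-1,j} rho(k-j)]
            / [1 - sum_{j=1..k-1} phi_{k-1,j} rho(j)],
  phi_{k,j} = phi_{k-1,j} - phi_{kk} phi_{k-1,k-j},  j = 1..k-1.
Step k = 1:
  phi_11 = rho(1) = 0.0233.
Step k = 2:
  phi_22 = [rho(2) - phi_11 rho(1)] / [1 - phi_11 rho(1)] = [-0.2463 - (0.0233)(0.0233)] / [1 - (0.0233)(0.0233)]
         = -0.24684289 / 0.99945711 = -0.247.
Therefore phi_{22} = -0.2470.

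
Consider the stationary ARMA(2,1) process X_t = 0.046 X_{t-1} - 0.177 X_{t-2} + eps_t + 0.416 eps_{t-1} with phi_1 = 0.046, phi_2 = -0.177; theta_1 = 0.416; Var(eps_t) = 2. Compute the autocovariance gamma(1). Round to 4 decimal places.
\gamma(1) = 0.8043

Multiply the model equation by X_{t-k} and take expectations. With theta_0 = psi_0 = 1 and psi_j the MA(infinity) weights, this gives
  gamma(k) - sum_i phi_i gamma(k-i) = c_k,
  c_k = sigma^2 * sum_{j=k..q} theta_j psi_{j-k}   (c_k = 0 for k > q),
using gamma(-m) = gamma(m).
psi-weights needed (psi_j = theta_j + sum_i phi_i psi_{j-i}):
  psi_1 = theta_1 + phi_1 = 0.416 + (0.046) = 0.462
Right-hand sides:
  c_0 = sigma^2 (1 + theta_1 psi_1) = 2 * (1 + (0.416)(0.462)) = 2 * 1.192192 = 2.384384
  c_1 = sigma^2 theta_1 = 2 * (0.416) = 0.832
  c_2 = 0
Equations for k = 0, 1, 2 (AR order 2, c_2 = 0):
  (E0) gamma(0) = phi_1 gamma(1) + phi_2 gamma(2) + c_0
  (E1) gamma(1) = phi_1 gamma(0) + phi_2 gamma(1) + c_1
  (E2) gamma(2) = phi_1 gamma(1) + phi_2 gamma(0)
From (E1): gamma(1) = A gamma(0) + B with
  A = phi_1 / (1 - phi_2) = 0.046 / 1.177 = 0.039082,   B = c_1 / (1 - phi_2) = 0.832 / 1.177 = 0.706882.
Insert (E2) into (E0): gamma(0) (1 - phi_2^2) = phi_1 (1 + phi_2) gamma(1) + c_0.
  phi_1 (1 + phi_2) = (0.046)(0.823) = 0.037858,   1 - phi_2^2 = 0.968671.
Replace gamma(1) by A gamma(0) + B and collect gamma(0):
  gamma(0) [0.968671 - (0.037858)(0.039082)] = (0.037858)(0.706882) + 2.384384
  gamma(0) * 0.967191 = 2.411145
  gamma(0) = 2.411145 / 0.967191 = 2.492935.
  gamma(1) = A gamma(0) + B = (0.039082)(2.492935) + (0.706882) = 0.804312.
Therefore gamma(1) = 0.8043 (to 4 decimal places).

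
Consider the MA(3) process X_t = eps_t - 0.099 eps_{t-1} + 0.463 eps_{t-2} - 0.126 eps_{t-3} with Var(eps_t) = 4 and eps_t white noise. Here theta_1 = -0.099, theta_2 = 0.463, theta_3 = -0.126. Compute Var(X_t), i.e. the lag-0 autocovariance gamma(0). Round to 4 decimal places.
\gamma(0) = 4.9602

For an MA(q) process X_t = eps_t + sum_i theta_i eps_{t-i} with
Var(eps_t) = sigma^2, the variance is
  gamma(0) = sigma^2 * (1 + sum_i theta_i^2).
  sum_i theta_i^2 = (-0.099)^2 + (0.463)^2 + (-0.126)^2 = 0.009801 + 0.214369 + 0.015876 = 0.240046.
  gamma(0) = 4 * (1 + 0.240046) = 4 * 1.240046 = 4.960184, which rounds to 4.9602.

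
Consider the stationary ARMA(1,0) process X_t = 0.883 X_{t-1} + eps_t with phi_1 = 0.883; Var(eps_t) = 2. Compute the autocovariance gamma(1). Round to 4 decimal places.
\gamma(1) = 8.0159

Multiply the model equation by X_{t-k} and take expectations. With theta_0 = psi_0 = 1 and psi_j the MA(infinity) weights, this gives
  gamma(k) - sum_i phi_i gamma(k-i) = c_k,
  c_k = sigma^2 * sum_{j=k..q} theta_j psi_{j-k}   (c_k = 0 for k > q),
using gamma(-m) = gamma(m).
Pure AR (q = 0): c_0 = sigma^2 = 2, c_k = 0 for k >= 1.
Equations for k = 0 and k = 1 (AR order 1):
  gamma(0) = phi_1 gamma(1) + c_0
  gamma(1) = phi_1 gamma(0) + c_1
Substituting the second into the first: gamma(0) (1 - phi_1^2) = c_0 + phi_1 c_1, so
  gamma(0) = c_0 / (1 - phi_1^2) = 2 / (1 - (0.883)^2) = 2 / 0.220311 = 9.078076.
  gamma(1) = phi_1 gamma(0) = (0.883)(9.078076) = 8.015941.
Therefore gamma(1) = 8.0159 (to 4 decimal places).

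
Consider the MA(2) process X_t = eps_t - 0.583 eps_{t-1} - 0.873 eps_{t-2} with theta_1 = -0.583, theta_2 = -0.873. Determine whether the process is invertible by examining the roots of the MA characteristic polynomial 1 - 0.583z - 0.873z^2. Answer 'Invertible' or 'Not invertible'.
\text{Not invertible}

The MA(q) characteristic polynomial is P(z) = 1 - 0.583z - 0.873z^2.
Invertibility requires all roots to lie outside the unit circle, i.e. |z| > 1 for every root.
Set 1 + (-0.583) z + (-0.873) z^2 = 0, i.e. a z^2 + b z + c = 0 with a = -0.873, b = -0.583, c = 1.
Discriminant D = b^2 - 4ac = (-0.583)^2 - 4*(-0.873)*1 = 0.339889 - (-3.492) = 3.831889.
D >= 0, so the roots are real: z = (-b +/- sqrt(D)) / (2a) = (0.583 +/- 1.957521) / (-1.746).
  z_1 = (0.583 + 1.957521) / (-1.746) = -1.4551,   |z_1| = 1.4551.
  z_2 = (0.583 - 1.957521) / (-1.746) = 0.7872,   |z_2| = 0.7872.
Moduli of all roots: 1.4551, 0.7872.
All moduli strictly greater than 1? No.
Verdict: Not invertible.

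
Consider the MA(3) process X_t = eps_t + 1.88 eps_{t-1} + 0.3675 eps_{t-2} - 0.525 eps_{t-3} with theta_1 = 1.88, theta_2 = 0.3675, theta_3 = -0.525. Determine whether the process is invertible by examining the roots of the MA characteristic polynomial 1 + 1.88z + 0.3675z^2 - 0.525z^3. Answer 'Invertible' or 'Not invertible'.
\text{Not invertible}

The MA(q) characteristic polynomial is P(z) = 1 + 1.88z + 0.3675z^2 - 0.525z^3.
Invertibility requires all roots to lie outside the unit circle, i.e. |z| > 1 for every root.
Degree 3: look for a simple real root z0 first, then factor out (1 - z/z0) and solve the remaining quadratic.
Testing z0 = -0.8: P(-0.8) = 1 + (1.88)(-0.8) + (0.3675)(-0.8)^2 + (-0.525)(-0.8)^3
  = 1 + (-1.504) + (0.2352) + (0.2688) = 0.  So z_0 = -0.8 is a root, |z_0| = 0.8.
Divide out the factor (1 + 1.25 z) = (1 - z/z0) (since 1/z0 = -1.25):
  P(z) = (1 + 1.25 z)(1 + (0.63) z + (-0.42) z^2)
  [check: z-coef 0.63 - (-1.25) = 1.88; z^2-coef -0.42 - (-1.25)(0.63) = 0.3675; z^3-coef -(-1.25)(-0.42) = -0.525.]
Remaining roots from the quadratic factor 1 + (0.63) z + (-0.42) z^2:
  Set 1 + (0.63) z + (-0.42) z^2 = 0, i.e. a z^2 + b z + c = 0 with a = -0.42, b = 0.63, c = 1.
  Discriminant D = b^2 - 4ac = (0.63)^2 - 4*(-0.42)*1 = 0.3969 - (-1.68) = 2.0769.
  D >= 0, so the roots are real: z = (-b +/- sqrt(D)) / (2a) = (-0.63 +/- 1.441145) / (-0.84).
    z_1 = (-0.63 + 1.441145) / (-0.84) = -0.9656,   |z_1| = 0.9656.
    z_2 = (-0.63 - 1.441145) / (-0.84) = 2.4656,   |z_2| = 2.4656.
Moduli of all roots: 0.8000, 0.9656, 2.4656.
All moduli strictly greater than 1? No.
Verdict: Not invertible.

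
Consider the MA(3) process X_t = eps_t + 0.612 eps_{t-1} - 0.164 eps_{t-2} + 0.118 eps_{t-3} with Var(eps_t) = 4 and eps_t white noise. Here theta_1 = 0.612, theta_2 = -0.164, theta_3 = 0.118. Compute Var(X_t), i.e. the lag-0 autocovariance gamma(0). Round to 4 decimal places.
\gamma(0) = 5.6615

For an MA(q) process X_t = eps_t + sum_i theta_i eps_{t-i} with
Var(eps_t) = sigma^2, the variance is
  gamma(0) = sigma^2 * (1 + sum_i theta_i^2).
  sum_i theta_i^2 = (0.612)^2 + (-0.164)^2 + (0.118)^2 = 0.374544 + 0.026896 + 0.013924 = 0.415364.
  gamma(0) = 4 * (1 + 0.415364) = 4 * 1.415364 = 5.661456, which rounds to 5.6615.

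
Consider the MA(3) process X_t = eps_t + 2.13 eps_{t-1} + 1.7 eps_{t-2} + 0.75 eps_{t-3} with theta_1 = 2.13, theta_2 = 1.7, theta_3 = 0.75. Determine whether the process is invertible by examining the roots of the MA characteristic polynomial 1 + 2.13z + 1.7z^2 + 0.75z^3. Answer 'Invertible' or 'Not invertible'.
\text{Not invertible}

The MA(q) characteristic polynomial is P(z) = 1 + 2.13z + 1.7z^2 + 0.75z^3.
Invertibility requires all roots to lie outside the unit circle, i.e. |z| > 1 for every root.
Degree 3: look for a simple real root z0 first, then factor out (1 - z/z0) and solve the remaining quadratic.
Testing z0 = -0.8: P(-0.8) = 1 + (2.13)(-0.8) + (1.7)(-0.8)^2 + (0.75)(-0.8)^3
  = 1 + (-1.704) + (1.088) + (-0.384) = 0.  So z_0 = -0.8 is a root, |z_0| = 0.8.
Divide out the factor (1 + 1.25 z) = (1 - z/z0) (since 1/z0 = -1.25):
  P(z) = (1 + 1.25 z)(1 + (0.88) z + (0.6) z^2)
  [check: z-coef 0.88 - (-1.25) = 2.13; z^2-coef 0.6 - (-1.25)(0.88) = 1.7; z^3-coef -(-1.25)(0.6) = 0.75.]
Remaining roots from the quadratic factor 1 + (0.88) z + (0.6) z^2:
  Set 1 + (0.88) z + (0.6) z^2 = 0, i.e. a z^2 + b z + c = 0 with a = 0.6, b = 0.88, c = 1.
  Discriminant D = b^2 - 4ac = (0.88)^2 - 4*(0.6)*1 = 0.7744 - (2.4) = -1.6256.
  D < 0, so the roots are the complex-conjugate pair z = (-b +/- i sqrt(-D)) / (2a) = -0.7333 +/- 1.0625i.
  For a conjugate pair |z|^2 = z * conj(z) = (product of roots) = c/a = 1/(0.6) = 1.666667, so |z| = sqrt(1.666667) = 1.291 for both roots.
Moduli of all roots: 0.8000, 1.2910, 1.2910.
All moduli strictly greater than 1? No.
Verdict: Not invertible.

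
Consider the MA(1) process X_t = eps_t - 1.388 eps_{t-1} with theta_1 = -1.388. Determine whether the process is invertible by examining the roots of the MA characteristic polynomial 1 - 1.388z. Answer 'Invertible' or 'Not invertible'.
\text{Not invertible}

The MA(q) characteristic polynomial is P(z) = 1 - 1.388z.
Invertibility requires all roots to lie outside the unit circle, i.e. |z| > 1 for every root.
This is linear in z: 1 + (-1.388) z = 0  =>  z = -1/(-1.388) = 0.720461,  |z| = 0.720461.
Moduli of all roots: 0.7205.
All moduli strictly greater than 1? No.
Verdict: Not invertible.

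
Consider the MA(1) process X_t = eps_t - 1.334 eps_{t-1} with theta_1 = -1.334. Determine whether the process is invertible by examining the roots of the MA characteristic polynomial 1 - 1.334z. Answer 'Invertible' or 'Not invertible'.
\text{Not invertible}

The MA(q) characteristic polynomial is P(z) = 1 - 1.334z.
Invertibility requires all roots to lie outside the unit circle, i.e. |z| > 1 for every root.
This is linear in z: 1 + (-1.334) z = 0  =>  z = -1/(-1.334) = 0.749625,  |z| = 0.749625.
Moduli of all roots: 0.7496.
All moduli strictly greater than 1? No.
Verdict: Not invertible.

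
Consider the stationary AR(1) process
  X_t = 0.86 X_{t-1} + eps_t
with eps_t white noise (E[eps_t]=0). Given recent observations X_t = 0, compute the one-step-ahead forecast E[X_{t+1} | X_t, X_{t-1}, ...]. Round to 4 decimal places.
E[X_{t+1} \mid \mathcal F_t] = 0.0000

For an AR(p) model X_t = c + sum_i phi_i X_{t-i} + eps_t, the
one-step-ahead conditional mean is
  E[X_{t+1} | X_t, ...] = c + sum_i phi_i X_{t+1-i}.
Substitute known values:
  E[X_{t+1} | ...] = (0.86) * (0)
                   = 0.0000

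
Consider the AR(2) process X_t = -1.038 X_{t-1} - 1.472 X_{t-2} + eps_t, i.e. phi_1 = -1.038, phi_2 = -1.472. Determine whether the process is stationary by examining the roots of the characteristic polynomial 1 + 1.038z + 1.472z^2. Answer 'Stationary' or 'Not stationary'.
\text{Not stationary}

The AR(p) characteristic polynomial is P(z) = 1 + 1.038z + 1.472z^2.
Stationarity requires all roots to lie outside the unit circle, i.e. |z| > 1 for every root.
Set 1 + (1.038) z + (1.472) z^2 = 0, i.e. a z^2 + b z + c = 0 with a = 1.472, b = 1.038, c = 1.
Discriminant D = b^2 - 4ac = (1.038)^2 - 4*(1.472)*1 = 1.077444 - (5.888) = -4.810556.
D < 0, so the roots are the complex-conjugate pair z = (-b +/- i sqrt(-D)) / (2a) = -0.3526 +/- 0.745i.
For a conjugate pair |z|^2 = z * conj(z) = (product of roots) = c/a = 1/(1.472) = 0.679348, so |z| = sqrt(0.679348) = 0.8242 for both roots.
Moduli of all roots: 0.8242, 0.8242.
All moduli strictly greater than 1? No.
Verdict: Not stationary.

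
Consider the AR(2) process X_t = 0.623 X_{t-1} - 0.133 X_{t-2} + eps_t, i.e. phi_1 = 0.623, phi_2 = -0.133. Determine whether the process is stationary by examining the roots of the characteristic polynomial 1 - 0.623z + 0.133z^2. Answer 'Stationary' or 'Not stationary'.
\text{Stationary}

The AR(p) characteristic polynomial is P(z) = 1 - 0.623z + 0.133z^2.
Stationarity requires all roots to lie outside the unit circle, i.e. |z| > 1 for every root.
Set 1 + (-0.623) z + (0.133) z^2 = 0, i.e. a z^2 + b z + c = 0 with a = 0.133, b = -0.623, c = 1.
Discriminant D = b^2 - 4ac = (-0.623)^2 - 4*(0.133)*1 = 0.388129 - (0.532) = -0.143871.
D < 0, so the roots are the complex-conjugate pair z = (-b +/- i sqrt(-D)) / (2a) = 2.3421 +/- 1.426i.
For a conjugate pair |z|^2 = z * conj(z) = (product of roots) = c/a = 1/(0.133) = 7.518797, so |z| = sqrt(7.518797) = 2.742 for both roots.
Moduli of all roots: 2.7420, 2.7420.
All moduli strictly greater than 1? Yes.
Verdict: Stationary.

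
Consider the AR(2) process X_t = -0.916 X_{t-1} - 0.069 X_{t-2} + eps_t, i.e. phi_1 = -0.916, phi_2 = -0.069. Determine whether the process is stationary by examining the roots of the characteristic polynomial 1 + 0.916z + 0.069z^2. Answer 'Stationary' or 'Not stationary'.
\text{Stationary}

The AR(p) characteristic polynomial is P(z) = 1 + 0.916z + 0.069z^2.
Stationarity requires all roots to lie outside the unit circle, i.e. |z| > 1 for every root.
Set 1 + (0.916) z + (0.069) z^2 = 0, i.e. a z^2 + b z + c = 0 with a = 0.069, b = 0.916, c = 1.
Discriminant D = b^2 - 4ac = (0.916)^2 - 4*(0.069)*1 = 0.839056 - (0.276) = 0.563056.
D >= 0, so the roots are real: z = (-b +/- sqrt(D)) / (2a) = (-0.916 +/- 0.750371) / (0.138).
  z_1 = (-0.916 + 0.750371) / (0.138) = -1.2002,   |z_1| = 1.2002.
  z_2 = (-0.916 - 0.750371) / (0.138) = -12.0751,   |z_2| = 12.0751.
Moduli of all roots: 1.2002, 12.0751.
All moduli strictly greater than 1? Yes.
Verdict: Stationary.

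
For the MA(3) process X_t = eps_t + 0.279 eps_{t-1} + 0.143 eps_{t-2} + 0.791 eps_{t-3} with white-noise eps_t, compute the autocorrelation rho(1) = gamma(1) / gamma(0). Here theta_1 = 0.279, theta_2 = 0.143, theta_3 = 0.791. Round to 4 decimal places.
\rho(1) = 0.2506

For an MA(q) process with theta_0 = 1, the autocovariance is
  gamma(k) = sigma^2 * sum_{i=0..q-k} theta_i * theta_{i+k},
and rho(k) = gamma(k) / gamma(0). Sigma^2 cancels.
  numerator   = (1)*(0.279) + (0.279)*(0.143) + (0.143)*(0.791) = 0.43201.
  denominator = (1)^2 + (0.279)^2 + (0.143)^2 + (0.791)^2 = 1.723971.
  rho(1) = 0.43201 / 1.723971 = 0.2506.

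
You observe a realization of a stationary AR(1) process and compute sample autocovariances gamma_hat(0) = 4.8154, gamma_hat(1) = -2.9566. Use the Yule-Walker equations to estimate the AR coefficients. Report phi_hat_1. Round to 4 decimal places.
\hat\phi_{1} = -0.6140

The Yule-Walker equations for an AR(p) process read, in matrix form,
  Gamma_p phi = r_p,   with   (Gamma_p)_{ij} = gamma(|i - j|),
                       (r_p)_i = gamma(i),   i,j = 1..p.
Substitute the sample gammas (Toeplitz matrix and right-hand side of size 1):
  Gamma_p = [[4.8154]]
  r_p     = [-2.9566]
With p = 1 this is the single equation gamma(0) phi_1 = gamma(1):
  phi_hat_1 = gamma(1) / gamma(0) = -2.9566 / 4.8154 = -0.6140.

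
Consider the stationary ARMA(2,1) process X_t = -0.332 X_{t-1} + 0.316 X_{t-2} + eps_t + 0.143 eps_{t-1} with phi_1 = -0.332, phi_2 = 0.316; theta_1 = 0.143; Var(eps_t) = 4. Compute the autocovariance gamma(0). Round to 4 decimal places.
\gamma(0) = 5.1252

Multiply the model equation by X_{t-k} and take expectations. With theta_0 = psi_0 = 1 and psi_j the MA(infinity) weights, this gives
  gamma(k) - sum_i phi_i gamma(k-i) = c_k,
  c_k = sigma^2 * sum_{j=k..q} theta_j psi_{j-k}   (c_k = 0 for k > q),
using gamma(-m) = gamma(m).
psi-weights needed (psi_j = theta_j + sum_i phi_i psi_{j-i}):
  psi_1 = theta_1 + phi_1 = 0.143 + (-0.332) = -0.189
Right-hand sides:
  c_0 = sigma^2 (1 + theta_1 psi_1) = 4 * (1 + (0.143)(-0.189)) = 4 * 0.972973 = 3.891892
  c_1 = sigma^2 theta_1 = 4 * (0.143) = 0.572
  c_2 = 0
Equations for k = 0, 1, 2 (AR order 2, c_2 = 0):
  (E0) gamma(0) = phi_1 gamma(1) + phi_2 gamma(2) + c_0
  (E1) gamma(1) = phi_1 gamma(0) + phi_2 gamma(1) + c_1
  (E2) gamma(2) = phi_1 gamma(1) + phi_2 gamma(0)
From (E1): gamma(1) = A gamma(0) + B with
  A = phi_1 / (1 - phi_2) = -0.332 / 0.684 = -0.48538,   B = c_1 / (1 - phi_2) = 0.572 / 0.684 = 0.836257.
Insert (E2) into (E0): gamma(0) (1 - phi_2^2) = phi_1 (1 + phi_2) gamma(1) + c_0.
  phi_1 (1 + phi_2) = (-0.332)(1.316) = -0.436912,   1 - phi_2^2 = 0.900144.
Replace gamma(1) by A gamma(0) + B and collect gamma(0):
  gamma(0) [0.900144 - (-0.436912)(-0.48538)] = (-0.436912)(0.836257) + 3.891892
  gamma(0) * 0.688076 = 3.526521
  gamma(0) = 3.526521 / 0.688076 = 5.125194.
Therefore gamma(0) = 5.1252 (to 4 decimal places).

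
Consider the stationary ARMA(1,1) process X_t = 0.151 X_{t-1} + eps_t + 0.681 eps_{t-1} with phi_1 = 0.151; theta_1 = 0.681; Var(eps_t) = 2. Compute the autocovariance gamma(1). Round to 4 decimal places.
\gamma(1) = 1.8779

Multiply the model equation by X_{t-k} and take expectations. With theta_0 = psi_0 = 1 and psi_j the MA(infinity) weights, this gives
  gamma(k) - sum_i phi_i gamma(k-i) = c_k,
  c_k = sigma^2 * sum_{j=k..q} theta_j psi_{j-k}   (c_k = 0 for k > q),
using gamma(-m) = gamma(m).
psi-weights needed (psi_j = theta_j + sum_i phi_i psi_{j-i}):
  psi_1 = theta_1 + phi_1 = 0.681 + (0.151) = 0.832
Right-hand sides:
  c_0 = sigma^2 (1 + theta_1 psi_1) = 2 * (1 + (0.681)(0.832)) = 2 * 1.566592 = 3.133184
  c_1 = sigma^2 theta_1 = 2 * (0.681) = 1.362
  c_2 = 0
Equations for k = 0 and k = 1 (AR order 1):
  gamma(0) = phi_1 gamma(1) + c_0
  gamma(1) = phi_1 gamma(0) + c_1
Substituting the second into the first: gamma(0) (1 - phi_1^2) = c_0 + phi_1 c_1, so
  gamma(0) = (c_0 + phi_1 c_1) / (1 - phi_1^2) = (3.133184 + (0.151)(1.362)) / (1 - (0.151)^2) = 3.338846 / 0.977199 = 3.416751.
  gamma(1) = phi_1 gamma(0) + c_1 = (0.151)(3.416751) + (1.362) = 1.877929.
Therefore gamma(1) = 1.8779 (to 4 decimal places).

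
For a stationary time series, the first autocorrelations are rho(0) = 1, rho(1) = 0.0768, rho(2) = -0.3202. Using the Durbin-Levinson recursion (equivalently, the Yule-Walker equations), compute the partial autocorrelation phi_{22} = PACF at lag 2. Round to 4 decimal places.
\phi_{22} = -0.3280

The PACF at lag k is phi_{kk}, the last component of the solution
to the Yule-Walker system G_k phi = r_k where
  (G_k)_{ij} = rho(|i - j|), (r_k)_i = rho(i), i,j = 1..k.
Equivalently, Durbin-Levinson gives phi_{kk} iteratively:
  phi_{11} = rho(1)
  phi_{kk} = [rho(k) - sum_{j=1..k-1} phi_{k-1,j} rho(k-j)]
            / [1 - sum_{j=1..k-1} phi_{k-1,j} rho(j)],
  phi_{k,j} = phi_{k-1,j} - phi_{kk} phi_{k-1,k-j},  j = 1..k-1.
Step k = 1:
  phi_11 = rho(1) = 0.0768.
Step k = 2:
  phi_22 = [rho(2) - phi_11 rho(1)] / [1 - phi_11 rho(1)] = [-0.3202 - (0.0768)(0.0768)] / [1 - (0.0768)(0.0768)]
         = -0.32609824 / 0.99410176 = -0.328.
Therefore phi_{22} = -0.3280.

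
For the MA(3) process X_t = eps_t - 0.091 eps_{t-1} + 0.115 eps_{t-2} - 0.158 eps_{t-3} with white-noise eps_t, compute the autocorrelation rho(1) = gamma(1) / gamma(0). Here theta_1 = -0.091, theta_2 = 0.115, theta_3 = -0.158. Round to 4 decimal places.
\rho(1) = -0.1143

For an MA(q) process with theta_0 = 1, the autocovariance is
  gamma(k) = sigma^2 * sum_{i=0..q-k} theta_i * theta_{i+k},
and rho(k) = gamma(k) / gamma(0). Sigma^2 cancels.
  numerator   = (1)*(-0.091) + (-0.091)*(0.115) + (0.115)*(-0.158) = -0.119635.
  denominator = (1)^2 + (-0.091)^2 + (0.115)^2 + (-0.158)^2 = 1.04647.
  rho(1) = -0.119635 / 1.04647 = -0.1143.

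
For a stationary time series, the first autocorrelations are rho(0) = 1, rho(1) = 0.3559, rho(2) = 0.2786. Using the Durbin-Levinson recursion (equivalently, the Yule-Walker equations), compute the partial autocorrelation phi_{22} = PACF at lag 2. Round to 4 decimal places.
\phi_{22} = 0.1740

The PACF at lag k is phi_{kk}, the last component of the solution
to the Yule-Walker system G_k phi = r_k where
  (G_k)_{ij} = rho(|i - j|), (r_k)_i = rho(i), i,j = 1..k.
Equivalently, Durbin-Levinson gives phi_{kk} iteratively:
  phi_{11} = rho(1)
  phi_{kk} = [rho(k) - sum_{j=1..k-1} phi_{k-1,j} rho(k-j)]
            / [1 - sum_{j=1..k-1} phi_{k-1,j} rho(j)],
  phi_{k,j} = phi_{k-1,j} - phi_{kk} phi_{k-1,k-j},  j = 1..k-1.
Step k = 1:
  phi_11 = rho(1) = 0.3559.
Step k = 2:
  phi_22 = [rho(2) - phi_11 rho(1)] / [1 - phi_11 rho(1)] = [0.2786 - (0.3559)(0.3559)] / [1 - (0.3559)(0.3559)]
         = 0.15193519 / 0.87333519 = 0.174.
Therefore phi_{22} = 0.1740.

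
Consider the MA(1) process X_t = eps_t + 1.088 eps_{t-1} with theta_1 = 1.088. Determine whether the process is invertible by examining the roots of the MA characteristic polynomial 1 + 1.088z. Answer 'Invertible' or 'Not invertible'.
\text{Not invertible}

The MA(q) characteristic polynomial is P(z) = 1 + 1.088z.
Invertibility requires all roots to lie outside the unit circle, i.e. |z| > 1 for every root.
This is linear in z: 1 + (1.088) z = 0  =>  z = -1/(1.088) = -0.919118,  |z| = 0.919118.
Moduli of all roots: 0.9191.
All moduli strictly greater than 1? No.
Verdict: Not invertible.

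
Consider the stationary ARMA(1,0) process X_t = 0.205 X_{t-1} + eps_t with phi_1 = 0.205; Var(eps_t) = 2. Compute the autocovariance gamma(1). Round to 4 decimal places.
\gamma(1) = 0.4280

Multiply the model equation by X_{t-k} and take expectations. With theta_0 = psi_0 = 1 and psi_j the MA(infinity) weights, this gives
  gamma(k) - sum_i phi_i gamma(k-i) = c_k,
  c_k = sigma^2 * sum_{j=k..q} theta_j psi_{j-k}   (c_k = 0 for k > q),
using gamma(-m) = gamma(m).
Pure AR (q = 0): c_0 = sigma^2 = 2, c_k = 0 for k >= 1.
Equations for k = 0 and k = 1 (AR order 1):
  gamma(0) = phi_1 gamma(1) + c_0
  gamma(1) = phi_1 gamma(0) + c_1
Substituting the second into the first: gamma(0) (1 - phi_1^2) = c_0 + phi_1 c_1, so
  gamma(0) = c_0 / (1 - phi_1^2) = 2 / (1 - (0.205)^2) = 2 / 0.957975 = 2.087737.
  gamma(1) = phi_1 gamma(0) = (0.205)(2.087737) = 0.427986.
Therefore gamma(1) = 0.4280 (to 4 decimal places).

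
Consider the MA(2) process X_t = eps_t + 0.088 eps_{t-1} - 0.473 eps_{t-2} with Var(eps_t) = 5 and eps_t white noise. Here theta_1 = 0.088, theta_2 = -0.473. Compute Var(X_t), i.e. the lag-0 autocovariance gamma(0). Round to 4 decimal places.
\gamma(0) = 6.1574

For an MA(q) process X_t = eps_t + sum_i theta_i eps_{t-i} with
Var(eps_t) = sigma^2, the variance is
  gamma(0) = sigma^2 * (1 + sum_i theta_i^2).
  sum_i theta_i^2 = (0.088)^2 + (-0.473)^2 = 0.007744 + 0.223729 = 0.231473.
  gamma(0) = 5 * (1 + 0.231473) = 5 * 1.231473 = 6.157365, which rounds to 6.1574.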